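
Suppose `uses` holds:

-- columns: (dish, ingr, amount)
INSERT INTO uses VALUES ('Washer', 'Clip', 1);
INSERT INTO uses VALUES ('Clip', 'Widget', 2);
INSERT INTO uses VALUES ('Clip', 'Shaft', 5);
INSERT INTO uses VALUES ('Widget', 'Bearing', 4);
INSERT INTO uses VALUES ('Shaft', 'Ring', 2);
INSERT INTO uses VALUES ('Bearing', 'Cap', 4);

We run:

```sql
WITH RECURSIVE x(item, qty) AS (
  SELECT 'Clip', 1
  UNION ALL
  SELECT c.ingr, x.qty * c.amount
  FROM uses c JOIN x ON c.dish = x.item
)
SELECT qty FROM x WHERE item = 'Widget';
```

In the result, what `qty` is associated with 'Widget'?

Base: (Clip, qty=1).
Iteration 1: components of {Clip} -> Shaft = 1*5 = 5, Widget = 1*2 = 2.
Iteration 2: components of {Shaft,Widget} -> Bearing = 2*4 = 8, Ring = 5*2 = 10.
Iteration 3: components of {Bearing,Ring} -> Cap = 8*4 = 32.
Iteration 4: no further components; recursion stops.

2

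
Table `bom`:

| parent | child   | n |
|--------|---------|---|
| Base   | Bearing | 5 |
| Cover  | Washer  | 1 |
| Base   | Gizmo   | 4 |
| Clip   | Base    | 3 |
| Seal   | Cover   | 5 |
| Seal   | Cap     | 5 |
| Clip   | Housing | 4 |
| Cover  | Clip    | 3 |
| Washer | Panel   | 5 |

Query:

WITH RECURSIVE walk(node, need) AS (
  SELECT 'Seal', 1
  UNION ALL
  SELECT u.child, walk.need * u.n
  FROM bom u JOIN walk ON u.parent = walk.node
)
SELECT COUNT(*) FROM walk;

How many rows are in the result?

Base: (Seal, need=1).
Iteration 1: components of {Seal} -> Cap = 1*5 = 5, Cover = 1*5 = 5.
Iteration 2: components of {Cap,Cover} -> Clip = 5*3 = 15, Washer = 5*1 = 5.
Iteration 3: components of {Clip,Washer} -> Base = 15*3 = 45, Housing = 15*4 = 60, Panel = 5*5 = 25.
Iteration 4: components of {Base,Housing,Panel} -> Bearing = 45*5 = 225, Gizmo = 45*4 = 180.
Iteration 5: no further components; recursion stops.
Total rows emitted: 10.

10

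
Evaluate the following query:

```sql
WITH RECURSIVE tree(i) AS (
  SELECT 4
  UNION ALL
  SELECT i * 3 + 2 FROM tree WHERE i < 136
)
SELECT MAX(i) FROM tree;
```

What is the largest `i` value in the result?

404

Base: i=4.
Iteration 1: 4 < 136 holds -> i = 4 * 3 + 2 = 14.
Iteration 2: 14 < 136 holds -> i = 14 * 3 + 2 = 44.
Iteration 3: 44 < 136 holds -> i = 44 * 3 + 2 = 134.
Iteration 4: 134 < 136 holds -> i = 134 * 3 + 2 = 404.
Iteration 5: 404 < 136 fails; recursion stops.
i values: 4, 14, 44, 134, 404; the maximum is 404.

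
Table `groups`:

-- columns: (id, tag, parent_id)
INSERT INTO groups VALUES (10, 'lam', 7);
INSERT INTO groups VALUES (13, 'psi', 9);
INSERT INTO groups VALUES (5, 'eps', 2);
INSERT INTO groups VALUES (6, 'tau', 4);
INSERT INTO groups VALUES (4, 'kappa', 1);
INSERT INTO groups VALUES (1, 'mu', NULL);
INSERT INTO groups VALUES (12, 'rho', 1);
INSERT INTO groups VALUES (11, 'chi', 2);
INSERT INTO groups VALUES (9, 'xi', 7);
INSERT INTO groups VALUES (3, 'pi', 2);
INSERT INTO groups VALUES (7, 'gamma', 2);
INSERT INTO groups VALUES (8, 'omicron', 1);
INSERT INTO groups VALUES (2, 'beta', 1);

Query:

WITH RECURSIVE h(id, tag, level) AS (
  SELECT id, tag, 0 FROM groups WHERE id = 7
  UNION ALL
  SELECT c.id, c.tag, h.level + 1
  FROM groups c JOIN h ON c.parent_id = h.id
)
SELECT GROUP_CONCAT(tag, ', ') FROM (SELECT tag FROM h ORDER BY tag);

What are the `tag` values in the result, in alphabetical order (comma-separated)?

Base: id=7 (gamma) at level 0.
Iteration 1: rows with parent_id in {7} -> xi (id 9, level 1), lam (id 10, level 1).
Iteration 2: rows with parent_id in {9,10} -> psi (id 13, level 2).
Iteration 3: no rows with parent_id in {13}; recursion stops.

gamma, lam, psi, xi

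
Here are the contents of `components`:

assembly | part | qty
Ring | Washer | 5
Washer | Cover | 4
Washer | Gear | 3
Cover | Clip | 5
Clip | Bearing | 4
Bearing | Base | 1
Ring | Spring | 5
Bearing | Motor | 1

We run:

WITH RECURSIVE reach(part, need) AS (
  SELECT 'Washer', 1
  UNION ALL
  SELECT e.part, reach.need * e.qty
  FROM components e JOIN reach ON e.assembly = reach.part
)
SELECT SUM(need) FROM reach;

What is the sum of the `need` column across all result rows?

Base: (Washer, need=1).
Iteration 1: components of {Washer} -> Cover = 1*4 = 4, Gear = 1*3 = 3.
Iteration 2: components of {Cover,Gear} -> Clip = 4*5 = 20.
Iteration 3: components of {Clip} -> Bearing = 20*4 = 80.
Iteration 4: components of {Bearing} -> Base = 80*1 = 80, Motor = 80*1 = 80.
Iteration 5: no further components; recursion stops.
SUM(need) = 1 + 4 + 3 + 20 + 80 + 80 + 80 = 268.

268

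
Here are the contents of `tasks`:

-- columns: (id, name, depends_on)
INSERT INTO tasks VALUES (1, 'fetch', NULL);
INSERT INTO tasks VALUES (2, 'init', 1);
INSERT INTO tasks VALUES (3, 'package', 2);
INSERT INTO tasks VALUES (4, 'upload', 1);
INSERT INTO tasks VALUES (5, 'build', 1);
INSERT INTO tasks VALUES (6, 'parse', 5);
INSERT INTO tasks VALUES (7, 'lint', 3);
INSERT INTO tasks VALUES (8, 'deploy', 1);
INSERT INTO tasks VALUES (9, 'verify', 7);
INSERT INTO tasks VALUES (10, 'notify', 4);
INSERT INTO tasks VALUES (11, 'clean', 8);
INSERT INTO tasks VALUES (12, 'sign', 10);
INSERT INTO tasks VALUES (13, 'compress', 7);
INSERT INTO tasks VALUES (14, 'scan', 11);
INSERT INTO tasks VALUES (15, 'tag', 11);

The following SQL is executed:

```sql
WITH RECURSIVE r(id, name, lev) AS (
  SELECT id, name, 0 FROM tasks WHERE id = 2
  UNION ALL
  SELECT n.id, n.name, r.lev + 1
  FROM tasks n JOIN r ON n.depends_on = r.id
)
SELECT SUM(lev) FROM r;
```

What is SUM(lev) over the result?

Base: id=2 (init) at lev 0.
Iteration 1: rows with depends_on in {2} -> package (id 3, lev 1).
Iteration 2: rows with depends_on in {3} -> lint (id 7, lev 2).
Iteration 3: rows with depends_on in {7} -> verify (id 9, lev 3), compress (id 13, lev 3).
Iteration 4: no rows with depends_on in {9,13}; recursion stops.
SUM(lev) = 0 + 1 + 2 + 3 + 3 = 9.

9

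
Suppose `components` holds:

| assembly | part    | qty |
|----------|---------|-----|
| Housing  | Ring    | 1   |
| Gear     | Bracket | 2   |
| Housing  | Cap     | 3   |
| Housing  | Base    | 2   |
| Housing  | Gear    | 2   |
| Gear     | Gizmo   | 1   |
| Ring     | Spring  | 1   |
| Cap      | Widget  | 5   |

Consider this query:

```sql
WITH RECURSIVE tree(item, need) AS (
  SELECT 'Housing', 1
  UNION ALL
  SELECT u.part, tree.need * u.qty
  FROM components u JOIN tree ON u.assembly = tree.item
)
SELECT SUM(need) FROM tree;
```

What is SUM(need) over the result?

31

Base: (Housing, need=1).
Iteration 1: components of {Housing} -> Base = 1*2 = 2, Cap = 1*3 = 3, Gear = 1*2 = 2, Ring = 1*1 = 1.
Iteration 2: components of {Base,Cap,Gear,Ring} -> Bracket = 2*2 = 4, Gizmo = 2*1 = 2, Spring = 1*1 = 1, Widget = 3*5 = 15.
Iteration 3: no further components; recursion stops.
SUM(need) = 1 + 2 + 3 + 1 + 2 + 15 + 1 + 4 + 2 = 31.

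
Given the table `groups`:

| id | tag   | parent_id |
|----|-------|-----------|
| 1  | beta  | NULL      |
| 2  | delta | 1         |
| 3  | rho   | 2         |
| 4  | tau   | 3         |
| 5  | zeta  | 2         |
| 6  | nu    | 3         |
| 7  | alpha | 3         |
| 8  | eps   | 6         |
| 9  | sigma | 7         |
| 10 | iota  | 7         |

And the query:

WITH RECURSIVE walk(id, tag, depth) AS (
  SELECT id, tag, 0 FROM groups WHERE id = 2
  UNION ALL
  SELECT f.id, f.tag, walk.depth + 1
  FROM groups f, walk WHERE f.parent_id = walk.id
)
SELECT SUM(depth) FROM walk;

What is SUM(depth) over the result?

17

Base: id=2 (delta) at depth 0.
Iteration 1: rows with parent_id in {2} -> rho (id 3, depth 1), zeta (id 5, depth 1).
Iteration 2: rows with parent_id in {3,5} -> tau (id 4, depth 2), nu (id 6, depth 2), alpha (id 7, depth 2).
Iteration 3: rows with parent_id in {4,6,7} -> eps (id 8, depth 3), sigma (id 9, depth 3), iota (id 10, depth 3).
Iteration 4: no rows with parent_id in {8,9,10}; recursion stops.
SUM(depth) = 0 + 1 + 1 + 2 + 2 + 2 + 3 + 3 + 3 = 17.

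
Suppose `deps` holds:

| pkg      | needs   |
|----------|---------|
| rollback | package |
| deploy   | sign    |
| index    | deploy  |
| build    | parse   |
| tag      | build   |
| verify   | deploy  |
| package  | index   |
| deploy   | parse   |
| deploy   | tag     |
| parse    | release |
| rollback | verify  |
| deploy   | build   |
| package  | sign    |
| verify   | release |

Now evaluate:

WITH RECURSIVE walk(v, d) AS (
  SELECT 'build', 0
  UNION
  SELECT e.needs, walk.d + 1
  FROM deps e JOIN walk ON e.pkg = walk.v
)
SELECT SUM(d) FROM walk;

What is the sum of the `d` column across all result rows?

3

Base: (build, d=0).
Iteration 1: edges from {build} -> (parse, d=1).
Iteration 2: edges from {parse} -> (release, d=2).
Iteration 3: no outgoing edges from {release}; recursion stops.
SUM(d) = 0 + 1 + 2 = 3.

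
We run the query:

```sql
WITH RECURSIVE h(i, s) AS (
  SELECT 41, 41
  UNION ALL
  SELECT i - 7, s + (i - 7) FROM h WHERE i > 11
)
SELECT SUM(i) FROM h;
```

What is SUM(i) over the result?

141

Base: i=41, s=41.
Iteration 1: 41 > 11 holds -> i = 41 - 7 = 34, s = 41 + 34 = 75.
Iteration 2: 34 > 11 holds -> i = 34 - 7 = 27, s = 75 + 27 = 102.
Iteration 3: 27 > 11 holds -> i = 27 - 7 = 20, s = 102 + 20 = 122.
Iteration 4: 20 > 11 holds -> i = 20 - 7 = 13, s = 122 + 13 = 135.
Iteration 5: 13 > 11 holds -> i = 13 - 7 = 6, s = 135 + 6 = 141.
Iteration 6: 6 > 11 fails; recursion stops.
SUM(i) = 41 + 34 + 27 + 20 + 13 + 6 = 141.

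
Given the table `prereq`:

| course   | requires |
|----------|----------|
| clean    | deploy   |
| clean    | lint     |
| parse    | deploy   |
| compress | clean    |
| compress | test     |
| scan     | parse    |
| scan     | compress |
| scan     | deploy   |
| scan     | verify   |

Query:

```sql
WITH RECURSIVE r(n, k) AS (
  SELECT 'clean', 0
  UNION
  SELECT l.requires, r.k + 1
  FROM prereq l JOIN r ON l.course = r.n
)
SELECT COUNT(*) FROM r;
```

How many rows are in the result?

3

Base: (clean, k=0).
Iteration 1: edges from {clean} -> (deploy, k=1), (lint, k=1).
Iteration 2: no outgoing edges from {deploy,lint}; recursion stops.
Total rows emitted: 3.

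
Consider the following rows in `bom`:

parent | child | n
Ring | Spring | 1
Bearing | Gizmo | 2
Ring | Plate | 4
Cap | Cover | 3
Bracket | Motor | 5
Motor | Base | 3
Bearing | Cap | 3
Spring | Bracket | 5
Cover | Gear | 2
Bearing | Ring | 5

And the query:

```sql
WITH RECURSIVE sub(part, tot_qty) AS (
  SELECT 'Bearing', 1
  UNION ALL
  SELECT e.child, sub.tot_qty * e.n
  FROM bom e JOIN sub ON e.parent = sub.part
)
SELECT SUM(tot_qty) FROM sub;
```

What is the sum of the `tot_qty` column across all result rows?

Base: (Bearing, tot_qty=1).
Iteration 1: components of {Bearing} -> Cap = 1*3 = 3, Gizmo = 1*2 = 2, Ring = 1*5 = 5.
Iteration 2: components of {Cap,Gizmo,Ring} -> Cover = 3*3 = 9, Plate = 5*4 = 20, Spring = 5*1 = 5.
Iteration 3: components of {Cover,Plate,Spring} -> Bracket = 5*5 = 25, Gear = 9*2 = 18.
Iteration 4: components of {Bracket,Gear} -> Motor = 25*5 = 125.
Iteration 5: components of {Motor} -> Base = 125*3 = 375.
Iteration 6: no further components; recursion stops.
SUM(tot_qty) = 1 + 5 + 2 + 3 + 20 + 5 + 9 + 25 + 18 + 125 + 375 = 588.

588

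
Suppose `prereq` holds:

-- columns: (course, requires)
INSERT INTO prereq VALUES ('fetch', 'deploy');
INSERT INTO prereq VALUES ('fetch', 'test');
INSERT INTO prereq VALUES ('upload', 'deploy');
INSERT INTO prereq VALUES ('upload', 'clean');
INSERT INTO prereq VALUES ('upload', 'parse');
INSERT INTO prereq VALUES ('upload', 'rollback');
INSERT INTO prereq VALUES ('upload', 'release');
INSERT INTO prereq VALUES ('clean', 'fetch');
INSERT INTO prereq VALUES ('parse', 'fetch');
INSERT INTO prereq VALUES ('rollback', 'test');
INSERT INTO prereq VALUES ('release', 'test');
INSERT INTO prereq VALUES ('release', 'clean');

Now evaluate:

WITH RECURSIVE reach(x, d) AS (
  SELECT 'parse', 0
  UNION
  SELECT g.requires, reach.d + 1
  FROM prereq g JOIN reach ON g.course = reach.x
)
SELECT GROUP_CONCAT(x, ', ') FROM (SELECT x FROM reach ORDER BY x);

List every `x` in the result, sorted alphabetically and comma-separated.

Base: (parse, d=0).
Iteration 1: edges from {parse} -> (fetch, d=1).
Iteration 2: edges from {fetch} -> (deploy, d=2), (test, d=2).
Iteration 3: no outgoing edges from {deploy,test}; recursion stops.

deploy, fetch, parse, test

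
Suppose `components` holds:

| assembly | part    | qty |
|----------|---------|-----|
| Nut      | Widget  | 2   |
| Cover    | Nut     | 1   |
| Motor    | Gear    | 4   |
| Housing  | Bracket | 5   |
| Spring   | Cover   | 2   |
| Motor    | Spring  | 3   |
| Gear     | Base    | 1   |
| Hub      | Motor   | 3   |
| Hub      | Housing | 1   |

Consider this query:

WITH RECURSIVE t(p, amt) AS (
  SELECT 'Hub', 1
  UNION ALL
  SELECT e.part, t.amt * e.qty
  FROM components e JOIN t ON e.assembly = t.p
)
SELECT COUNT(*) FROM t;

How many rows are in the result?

Base: (Hub, amt=1).
Iteration 1: components of {Hub} -> Housing = 1*1 = 1, Motor = 1*3 = 3.
Iteration 2: components of {Housing,Motor} -> Bracket = 1*5 = 5, Gear = 3*4 = 12, Spring = 3*3 = 9.
Iteration 3: components of {Bracket,Gear,Spring} -> Base = 12*1 = 12, Cover = 9*2 = 18.
Iteration 4: components of {Base,Cover} -> Nut = 18*1 = 18.
Iteration 5: components of {Nut} -> Widget = 18*2 = 36.
Iteration 6: no further components; recursion stops.
Total rows emitted: 10.

10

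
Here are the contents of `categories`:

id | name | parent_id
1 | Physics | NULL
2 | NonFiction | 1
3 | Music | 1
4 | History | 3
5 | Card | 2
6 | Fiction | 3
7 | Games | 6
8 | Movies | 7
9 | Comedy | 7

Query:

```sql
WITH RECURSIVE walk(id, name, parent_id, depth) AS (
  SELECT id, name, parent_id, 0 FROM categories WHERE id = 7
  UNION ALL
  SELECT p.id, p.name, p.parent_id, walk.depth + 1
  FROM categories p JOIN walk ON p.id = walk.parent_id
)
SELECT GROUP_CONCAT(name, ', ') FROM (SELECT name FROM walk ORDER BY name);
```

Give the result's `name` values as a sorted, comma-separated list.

Base: id=7 (Games), parent_id=6, depth 0.
Iteration 1: join on id=6 -> Fiction (id 6, parent_id=3, depth 1).
Iteration 2: join on id=3 -> Music (id 3, parent_id=1, depth 2).
Iteration 3: join on id=1 -> Physics (id 1, parent_id=NULL, depth 3).
Iteration 4: parent_id is NULL; no match; recursion stops.

Fiction, Games, Music, Physics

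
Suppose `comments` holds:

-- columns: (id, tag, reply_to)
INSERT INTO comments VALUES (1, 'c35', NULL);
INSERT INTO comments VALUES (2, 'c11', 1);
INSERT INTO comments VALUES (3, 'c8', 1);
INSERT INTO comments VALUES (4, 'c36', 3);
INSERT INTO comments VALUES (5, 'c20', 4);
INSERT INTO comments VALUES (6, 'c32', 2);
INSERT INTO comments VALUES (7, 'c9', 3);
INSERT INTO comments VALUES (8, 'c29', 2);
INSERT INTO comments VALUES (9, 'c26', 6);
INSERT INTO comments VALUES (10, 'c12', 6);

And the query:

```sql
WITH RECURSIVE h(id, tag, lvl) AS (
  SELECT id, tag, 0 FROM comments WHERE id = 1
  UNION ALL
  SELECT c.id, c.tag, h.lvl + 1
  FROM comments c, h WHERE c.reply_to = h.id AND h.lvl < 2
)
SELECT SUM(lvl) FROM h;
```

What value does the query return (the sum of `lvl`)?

Base: id=1 (c35) at lvl 0.
Iteration 1: rows with reply_to in {1} -> c11 (id 2, lvl 1), c8 (id 3, lvl 1).
Iteration 2: rows with reply_to in {2,3} -> c36 (id 4, lvl 2), c32 (id 6, lvl 2), c9 (id 7, lvl 2), c29 (id 8, lvl 2).
Iteration 3: lvl < 2 fails for all current rows; recursion stops.
SUM(lvl) = 0 + 1 + 1 + 2 + 2 + 2 + 2 = 10.

10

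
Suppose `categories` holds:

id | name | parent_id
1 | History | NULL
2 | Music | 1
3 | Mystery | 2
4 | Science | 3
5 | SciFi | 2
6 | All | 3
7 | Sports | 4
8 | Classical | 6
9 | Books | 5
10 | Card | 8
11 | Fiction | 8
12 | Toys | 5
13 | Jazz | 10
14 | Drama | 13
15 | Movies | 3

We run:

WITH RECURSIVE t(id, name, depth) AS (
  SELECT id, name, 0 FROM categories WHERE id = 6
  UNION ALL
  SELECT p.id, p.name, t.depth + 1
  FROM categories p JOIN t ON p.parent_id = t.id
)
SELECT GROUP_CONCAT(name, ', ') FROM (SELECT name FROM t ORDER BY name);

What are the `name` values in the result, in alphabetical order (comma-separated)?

All, Card, Classical, Drama, Fiction, Jazz

Base: id=6 (All) at depth 0.
Iteration 1: rows with parent_id in {6} -> Classical (id 8, depth 1).
Iteration 2: rows with parent_id in {8} -> Card (id 10, depth 2), Fiction (id 11, depth 2).
Iteration 3: rows with parent_id in {10,11} -> Jazz (id 13, depth 3).
Iteration 4: rows with parent_id in {13} -> Drama (id 14, depth 4).
Iteration 5: no rows with parent_id in {14}; recursion stops.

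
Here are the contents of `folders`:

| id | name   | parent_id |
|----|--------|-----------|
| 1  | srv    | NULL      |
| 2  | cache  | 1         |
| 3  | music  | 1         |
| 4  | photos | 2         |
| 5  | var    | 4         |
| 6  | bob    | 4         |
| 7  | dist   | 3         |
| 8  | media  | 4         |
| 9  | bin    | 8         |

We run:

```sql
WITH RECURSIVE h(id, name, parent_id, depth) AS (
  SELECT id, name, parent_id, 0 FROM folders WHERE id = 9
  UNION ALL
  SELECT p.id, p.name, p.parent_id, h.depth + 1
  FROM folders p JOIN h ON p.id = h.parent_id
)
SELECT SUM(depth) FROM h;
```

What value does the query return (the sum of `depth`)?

10

Base: id=9 (bin), parent_id=8, depth 0.
Iteration 1: join on id=8 -> media (id 8, parent_id=4, depth 1).
Iteration 2: join on id=4 -> photos (id 4, parent_id=2, depth 2).
Iteration 3: join on id=2 -> cache (id 2, parent_id=1, depth 3).
Iteration 4: join on id=1 -> srv (id 1, parent_id=NULL, depth 4).
Iteration 5: parent_id is NULL; no match; recursion stops.
SUM(depth) = 0 + 1 + 2 + 3 + 4 = 10.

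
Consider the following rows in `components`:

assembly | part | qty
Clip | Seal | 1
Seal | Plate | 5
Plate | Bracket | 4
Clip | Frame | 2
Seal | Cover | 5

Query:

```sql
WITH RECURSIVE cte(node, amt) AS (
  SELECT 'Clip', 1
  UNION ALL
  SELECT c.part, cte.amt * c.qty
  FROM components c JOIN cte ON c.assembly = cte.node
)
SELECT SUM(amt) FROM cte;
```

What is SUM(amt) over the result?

34

Base: (Clip, amt=1).
Iteration 1: components of {Clip} -> Frame = 1*2 = 2, Seal = 1*1 = 1.
Iteration 2: components of {Frame,Seal} -> Cover = 1*5 = 5, Plate = 1*5 = 5.
Iteration 3: components of {Cover,Plate} -> Bracket = 5*4 = 20.
Iteration 4: no further components; recursion stops.
SUM(amt) = 1 + 1 + 2 + 5 + 5 + 20 = 34.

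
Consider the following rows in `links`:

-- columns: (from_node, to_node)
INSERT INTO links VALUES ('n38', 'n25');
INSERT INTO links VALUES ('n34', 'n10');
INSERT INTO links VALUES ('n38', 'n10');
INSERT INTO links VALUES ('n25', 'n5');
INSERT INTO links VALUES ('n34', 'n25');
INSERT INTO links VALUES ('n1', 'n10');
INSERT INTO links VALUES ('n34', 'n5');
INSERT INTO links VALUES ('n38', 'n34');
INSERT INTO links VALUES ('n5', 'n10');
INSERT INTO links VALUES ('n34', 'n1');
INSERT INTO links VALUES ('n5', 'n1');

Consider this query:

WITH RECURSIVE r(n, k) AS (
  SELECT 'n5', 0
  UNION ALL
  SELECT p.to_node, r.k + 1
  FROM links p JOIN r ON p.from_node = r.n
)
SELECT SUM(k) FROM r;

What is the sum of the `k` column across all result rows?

4

Base: (n5, k=0).
Iteration 1: edges from {n5} -> (n1, k=1), (n10, k=1).
Iteration 2: edges from {n1,n10} -> (n10, k=2).
Iteration 3: no outgoing edges from {n10}; recursion stops.
SUM(k) = 0 + 1 + 1 + 2 = 4.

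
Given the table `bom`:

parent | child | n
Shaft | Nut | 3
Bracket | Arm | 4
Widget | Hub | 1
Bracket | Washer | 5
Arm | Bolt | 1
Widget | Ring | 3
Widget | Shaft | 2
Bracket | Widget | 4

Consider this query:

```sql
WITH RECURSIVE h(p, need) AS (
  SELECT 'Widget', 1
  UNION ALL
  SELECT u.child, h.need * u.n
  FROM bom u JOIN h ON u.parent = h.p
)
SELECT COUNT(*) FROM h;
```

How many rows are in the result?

Base: (Widget, need=1).
Iteration 1: components of {Widget} -> Hub = 1*1 = 1, Ring = 1*3 = 3, Shaft = 1*2 = 2.
Iteration 2: components of {Hub,Ring,Shaft} -> Nut = 2*3 = 6.
Iteration 3: no further components; recursion stops.
Total rows emitted: 5.

5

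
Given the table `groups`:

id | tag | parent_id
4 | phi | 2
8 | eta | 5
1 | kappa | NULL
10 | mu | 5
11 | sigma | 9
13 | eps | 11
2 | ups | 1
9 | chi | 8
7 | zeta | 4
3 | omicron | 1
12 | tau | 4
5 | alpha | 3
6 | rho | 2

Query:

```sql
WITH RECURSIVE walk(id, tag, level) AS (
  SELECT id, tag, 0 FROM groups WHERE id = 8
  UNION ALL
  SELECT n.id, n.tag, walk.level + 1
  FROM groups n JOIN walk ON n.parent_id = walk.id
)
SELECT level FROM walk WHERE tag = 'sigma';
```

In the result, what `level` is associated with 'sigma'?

2

Base: id=8 (eta) at level 0.
Iteration 1: rows with parent_id in {8} -> chi (id 9, level 1).
Iteration 2: rows with parent_id in {9} -> sigma (id 11, level 2).
Iteration 3: rows with parent_id in {11} -> eps (id 13, level 3).
Iteration 4: no rows with parent_id in {13}; recursion stops.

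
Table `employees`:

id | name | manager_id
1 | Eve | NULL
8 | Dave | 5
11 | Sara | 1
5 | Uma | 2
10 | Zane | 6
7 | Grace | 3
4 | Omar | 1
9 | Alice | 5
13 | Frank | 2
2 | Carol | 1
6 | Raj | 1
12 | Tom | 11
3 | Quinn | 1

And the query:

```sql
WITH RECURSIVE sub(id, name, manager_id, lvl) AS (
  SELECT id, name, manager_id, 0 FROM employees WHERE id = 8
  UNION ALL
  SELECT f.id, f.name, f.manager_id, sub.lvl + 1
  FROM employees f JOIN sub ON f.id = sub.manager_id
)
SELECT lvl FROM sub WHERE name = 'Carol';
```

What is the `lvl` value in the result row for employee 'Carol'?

2

Base: id=8 (Dave), manager_id=5, lvl 0.
Iteration 1: join on id=5 -> Uma (id 5, manager_id=2, lvl 1).
Iteration 2: join on id=2 -> Carol (id 2, manager_id=1, lvl 2).
Iteration 3: join on id=1 -> Eve (id 1, manager_id=NULL, lvl 3).
Iteration 4: manager_id is NULL; no match; recursion stops.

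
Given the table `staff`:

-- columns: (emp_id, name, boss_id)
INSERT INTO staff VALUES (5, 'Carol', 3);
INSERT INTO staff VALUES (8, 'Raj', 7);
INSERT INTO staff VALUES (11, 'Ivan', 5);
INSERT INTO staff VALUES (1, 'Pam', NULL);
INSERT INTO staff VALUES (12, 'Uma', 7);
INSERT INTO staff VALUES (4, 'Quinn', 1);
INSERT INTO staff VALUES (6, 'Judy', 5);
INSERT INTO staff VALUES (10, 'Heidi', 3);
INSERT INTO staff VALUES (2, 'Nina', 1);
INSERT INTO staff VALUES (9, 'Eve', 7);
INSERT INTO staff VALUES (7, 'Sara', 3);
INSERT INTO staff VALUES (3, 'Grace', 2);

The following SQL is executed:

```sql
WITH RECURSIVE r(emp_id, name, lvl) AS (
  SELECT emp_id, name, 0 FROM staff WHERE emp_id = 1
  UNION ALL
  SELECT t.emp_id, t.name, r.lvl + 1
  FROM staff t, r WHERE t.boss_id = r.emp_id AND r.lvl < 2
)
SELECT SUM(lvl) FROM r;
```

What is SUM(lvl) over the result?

4

Base: emp_id=1 (Pam) at lvl 0.
Iteration 1: rows with boss_id in {1} -> Nina (id 2, lvl 1), Quinn (id 4, lvl 1).
Iteration 2: rows with boss_id in {2,4} -> Grace (id 3, lvl 2).
Iteration 3: lvl < 2 fails for all current rows; recursion stops.
SUM(lvl) = 0 + 1 + 1 + 2 = 4.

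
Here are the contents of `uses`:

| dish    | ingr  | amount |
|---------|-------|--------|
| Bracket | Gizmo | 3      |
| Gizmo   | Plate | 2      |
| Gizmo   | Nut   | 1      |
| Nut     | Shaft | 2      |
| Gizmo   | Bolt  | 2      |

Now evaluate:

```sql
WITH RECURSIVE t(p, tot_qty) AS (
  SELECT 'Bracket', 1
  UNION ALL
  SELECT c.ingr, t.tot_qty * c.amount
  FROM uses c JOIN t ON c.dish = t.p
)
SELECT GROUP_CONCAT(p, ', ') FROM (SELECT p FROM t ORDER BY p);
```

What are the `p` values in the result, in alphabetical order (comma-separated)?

Base: (Bracket, tot_qty=1).
Iteration 1: components of {Bracket} -> Gizmo = 1*3 = 3.
Iteration 2: components of {Gizmo} -> Bolt = 3*2 = 6, Nut = 3*1 = 3, Plate = 3*2 = 6.
Iteration 3: components of {Bolt,Nut,Plate} -> Shaft = 3*2 = 6.
Iteration 4: no further components; recursion stops.

Bolt, Bracket, Gizmo, Nut, Plate, Shaft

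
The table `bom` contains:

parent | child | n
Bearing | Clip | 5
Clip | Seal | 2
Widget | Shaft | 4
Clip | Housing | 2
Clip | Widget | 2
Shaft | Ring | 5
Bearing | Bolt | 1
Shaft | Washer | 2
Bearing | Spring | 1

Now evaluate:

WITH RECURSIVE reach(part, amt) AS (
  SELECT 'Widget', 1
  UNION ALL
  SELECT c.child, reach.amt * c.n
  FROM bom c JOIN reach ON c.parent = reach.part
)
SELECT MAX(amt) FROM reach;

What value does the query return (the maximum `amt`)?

20

Base: (Widget, amt=1).
Iteration 1: components of {Widget} -> Shaft = 1*4 = 4.
Iteration 2: components of {Shaft} -> Ring = 4*5 = 20, Washer = 4*2 = 8.
Iteration 3: no further components; recursion stops.
amt values: 1, 4, 8, 20; the maximum is 20.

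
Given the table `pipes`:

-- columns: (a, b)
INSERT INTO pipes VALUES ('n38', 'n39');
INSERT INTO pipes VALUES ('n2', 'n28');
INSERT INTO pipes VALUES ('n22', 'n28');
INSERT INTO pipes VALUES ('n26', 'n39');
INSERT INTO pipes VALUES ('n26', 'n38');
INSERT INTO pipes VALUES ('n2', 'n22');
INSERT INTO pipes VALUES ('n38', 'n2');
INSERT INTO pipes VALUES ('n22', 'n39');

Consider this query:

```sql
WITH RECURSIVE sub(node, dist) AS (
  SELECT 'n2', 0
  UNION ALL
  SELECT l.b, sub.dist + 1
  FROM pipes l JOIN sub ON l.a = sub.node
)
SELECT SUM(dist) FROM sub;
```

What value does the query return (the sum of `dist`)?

Base: (n2, dist=0).
Iteration 1: edges from {n2} -> (n22, dist=1), (n28, dist=1).
Iteration 2: edges from {n22,n28} -> (n28, dist=2), (n39, dist=2).
Iteration 3: no outgoing edges from {n28,n39}; recursion stops.
SUM(dist) = 0 + 1 + 1 + 2 + 2 = 6.

6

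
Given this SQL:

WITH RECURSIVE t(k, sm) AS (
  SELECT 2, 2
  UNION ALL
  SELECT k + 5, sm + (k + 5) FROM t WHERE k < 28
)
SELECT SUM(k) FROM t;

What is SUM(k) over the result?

119

Base: k=2, sm=2.
Iteration 1: 2 < 28 holds -> k = 2 + 5 = 7, sm = 2 + 7 = 9.
Iteration 2: 7 < 28 holds -> k = 7 + 5 = 12, sm = 9 + 12 = 21.
Iteration 3: 12 < 28 holds -> k = 12 + 5 = 17, sm = 21 + 17 = 38.
Iteration 4: 17 < 28 holds -> k = 17 + 5 = 22, sm = 38 + 22 = 60.
Iteration 5: 22 < 28 holds -> k = 22 + 5 = 27, sm = 60 + 27 = 87.
Iteration 6: 27 < 28 holds -> k = 27 + 5 = 32, sm = 87 + 32 = 119.
Iteration 7: 32 < 28 fails; recursion stops.
SUM(k) = 2 + 7 + 12 + 17 + 22 + 27 + 32 = 119.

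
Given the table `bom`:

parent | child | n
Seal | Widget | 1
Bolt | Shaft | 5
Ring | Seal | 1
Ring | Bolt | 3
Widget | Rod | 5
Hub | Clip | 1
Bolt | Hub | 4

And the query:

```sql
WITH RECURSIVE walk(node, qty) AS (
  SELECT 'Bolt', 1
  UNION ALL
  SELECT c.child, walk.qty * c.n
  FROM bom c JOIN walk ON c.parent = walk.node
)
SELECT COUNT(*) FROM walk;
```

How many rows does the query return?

4

Base: (Bolt, qty=1).
Iteration 1: components of {Bolt} -> Hub = 1*4 = 4, Shaft = 1*5 = 5.
Iteration 2: components of {Hub,Shaft} -> Clip = 4*1 = 4.
Iteration 3: no further components; recursion stops.
Total rows emitted: 4.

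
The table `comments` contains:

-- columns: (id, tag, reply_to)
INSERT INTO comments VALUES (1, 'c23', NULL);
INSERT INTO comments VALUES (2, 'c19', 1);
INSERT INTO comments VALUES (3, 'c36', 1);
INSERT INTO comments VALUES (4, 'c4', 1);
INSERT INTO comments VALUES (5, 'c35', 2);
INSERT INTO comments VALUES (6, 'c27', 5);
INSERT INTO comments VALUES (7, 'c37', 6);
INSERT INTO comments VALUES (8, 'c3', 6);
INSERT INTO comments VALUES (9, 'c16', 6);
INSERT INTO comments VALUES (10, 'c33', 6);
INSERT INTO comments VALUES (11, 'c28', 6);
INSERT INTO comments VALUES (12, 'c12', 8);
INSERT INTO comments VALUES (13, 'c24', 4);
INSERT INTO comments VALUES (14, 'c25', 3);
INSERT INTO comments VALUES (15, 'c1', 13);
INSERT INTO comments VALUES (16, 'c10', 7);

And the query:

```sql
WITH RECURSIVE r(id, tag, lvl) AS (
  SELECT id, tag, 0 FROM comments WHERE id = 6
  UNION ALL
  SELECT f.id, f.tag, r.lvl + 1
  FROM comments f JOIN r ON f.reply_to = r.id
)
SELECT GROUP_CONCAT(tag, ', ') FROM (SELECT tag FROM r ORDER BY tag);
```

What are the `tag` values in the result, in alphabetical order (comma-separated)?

Base: id=6 (c27) at lvl 0.
Iteration 1: rows with reply_to in {6} -> c37 (id 7, lvl 1), c3 (id 8, lvl 1), c16 (id 9, lvl 1), c33 (id 10, lvl 1), c28 (id 11, lvl 1).
Iteration 2: rows with reply_to in {7,8,9,10,11} -> c12 (id 12, lvl 2), c10 (id 16, lvl 2).
Iteration 3: no rows with reply_to in {12,16}; recursion stops.

c10, c12, c16, c27, c28, c3, c33, c37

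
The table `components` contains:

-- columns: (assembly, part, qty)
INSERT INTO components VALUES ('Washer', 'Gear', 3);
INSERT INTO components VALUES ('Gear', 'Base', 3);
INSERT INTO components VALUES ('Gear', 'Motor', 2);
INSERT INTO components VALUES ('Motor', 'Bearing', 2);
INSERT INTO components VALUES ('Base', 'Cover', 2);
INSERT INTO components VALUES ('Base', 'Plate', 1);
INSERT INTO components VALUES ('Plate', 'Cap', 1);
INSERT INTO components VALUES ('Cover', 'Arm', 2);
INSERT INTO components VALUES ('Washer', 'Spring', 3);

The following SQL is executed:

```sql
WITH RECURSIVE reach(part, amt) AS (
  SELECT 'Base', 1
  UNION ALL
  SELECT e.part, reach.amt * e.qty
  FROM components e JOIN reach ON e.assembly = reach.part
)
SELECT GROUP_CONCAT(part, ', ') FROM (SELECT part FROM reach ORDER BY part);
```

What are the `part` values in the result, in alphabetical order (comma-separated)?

Base: (Base, amt=1).
Iteration 1: components of {Base} -> Cover = 1*2 = 2, Plate = 1*1 = 1.
Iteration 2: components of {Cover,Plate} -> Arm = 2*2 = 4, Cap = 1*1 = 1.
Iteration 3: no further components; recursion stops.

Arm, Base, Cap, Cover, Plate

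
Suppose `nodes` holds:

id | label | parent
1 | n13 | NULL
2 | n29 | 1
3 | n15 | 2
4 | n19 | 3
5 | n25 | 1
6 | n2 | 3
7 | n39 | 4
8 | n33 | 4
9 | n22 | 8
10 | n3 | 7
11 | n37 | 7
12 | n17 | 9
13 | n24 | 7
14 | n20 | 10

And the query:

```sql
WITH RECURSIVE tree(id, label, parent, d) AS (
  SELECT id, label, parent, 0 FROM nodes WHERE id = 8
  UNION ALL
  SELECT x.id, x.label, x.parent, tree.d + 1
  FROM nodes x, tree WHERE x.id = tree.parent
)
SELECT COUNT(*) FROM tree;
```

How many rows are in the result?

Base: id=8 (n33), parent=4, d 0.
Iteration 1: join on id=4 -> n19 (id 4, parent=3, d 1).
Iteration 2: join on id=3 -> n15 (id 3, parent=2, d 2).
Iteration 3: join on id=2 -> n29 (id 2, parent=1, d 3).
Iteration 4: join on id=1 -> n13 (id 1, parent=NULL, d 4).
Iteration 5: parent is NULL; no match; recursion stops.
Total rows emitted: 5.

5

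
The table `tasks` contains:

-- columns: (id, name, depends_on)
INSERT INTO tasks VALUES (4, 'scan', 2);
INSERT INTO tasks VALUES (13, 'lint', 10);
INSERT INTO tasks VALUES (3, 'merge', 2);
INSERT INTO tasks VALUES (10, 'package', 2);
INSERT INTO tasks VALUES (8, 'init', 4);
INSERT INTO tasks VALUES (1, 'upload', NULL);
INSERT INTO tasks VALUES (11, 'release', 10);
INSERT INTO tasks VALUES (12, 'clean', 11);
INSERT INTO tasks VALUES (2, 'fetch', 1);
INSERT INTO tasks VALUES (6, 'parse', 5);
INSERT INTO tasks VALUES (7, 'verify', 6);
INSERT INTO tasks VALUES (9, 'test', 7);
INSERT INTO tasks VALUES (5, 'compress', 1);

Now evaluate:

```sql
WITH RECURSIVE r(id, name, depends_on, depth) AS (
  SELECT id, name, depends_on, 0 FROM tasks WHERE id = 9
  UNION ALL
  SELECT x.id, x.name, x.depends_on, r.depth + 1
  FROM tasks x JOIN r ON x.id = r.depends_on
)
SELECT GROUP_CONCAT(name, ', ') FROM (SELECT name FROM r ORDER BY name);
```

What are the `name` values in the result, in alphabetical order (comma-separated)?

Base: id=9 (test), depends_on=7, depth 0.
Iteration 1: join on id=7 -> verify (id 7, depends_on=6, depth 1).
Iteration 2: join on id=6 -> parse (id 6, depends_on=5, depth 2).
Iteration 3: join on id=5 -> compress (id 5, depends_on=1, depth 3).
Iteration 4: join on id=1 -> upload (id 1, depends_on=NULL, depth 4).
Iteration 5: depends_on is NULL; no match; recursion stops.

compress, parse, test, upload, verify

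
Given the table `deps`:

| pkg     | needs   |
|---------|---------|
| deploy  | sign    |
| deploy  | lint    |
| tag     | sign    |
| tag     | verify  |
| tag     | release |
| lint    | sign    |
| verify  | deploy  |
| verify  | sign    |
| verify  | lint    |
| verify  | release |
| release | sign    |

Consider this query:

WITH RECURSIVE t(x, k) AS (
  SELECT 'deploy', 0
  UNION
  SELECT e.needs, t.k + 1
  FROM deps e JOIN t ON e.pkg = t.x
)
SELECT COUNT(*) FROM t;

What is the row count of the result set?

4

Base: (deploy, k=0).
Iteration 1: edges from {deploy} -> (lint, k=1), (sign, k=1).
Iteration 2: edges from {lint,sign} -> (sign, k=2).
Iteration 3: no outgoing edges from {sign}; recursion stops.
Total rows emitted: 4.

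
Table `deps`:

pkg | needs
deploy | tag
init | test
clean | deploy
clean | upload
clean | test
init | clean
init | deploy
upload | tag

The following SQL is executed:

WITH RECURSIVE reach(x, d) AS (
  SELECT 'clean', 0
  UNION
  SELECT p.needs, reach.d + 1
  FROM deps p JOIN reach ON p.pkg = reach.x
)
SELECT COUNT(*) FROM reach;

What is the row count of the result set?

Base: (clean, d=0).
Iteration 1: edges from {clean} -> (deploy, d=1), (test, d=1), (upload, d=1).
Iteration 2: edges from {deploy,test,upload} -> (tag, d=2). [UNION drops 1 duplicate row(s)]
Iteration 3: no outgoing edges from {tag}; recursion stops.
Total rows emitted: 5.

5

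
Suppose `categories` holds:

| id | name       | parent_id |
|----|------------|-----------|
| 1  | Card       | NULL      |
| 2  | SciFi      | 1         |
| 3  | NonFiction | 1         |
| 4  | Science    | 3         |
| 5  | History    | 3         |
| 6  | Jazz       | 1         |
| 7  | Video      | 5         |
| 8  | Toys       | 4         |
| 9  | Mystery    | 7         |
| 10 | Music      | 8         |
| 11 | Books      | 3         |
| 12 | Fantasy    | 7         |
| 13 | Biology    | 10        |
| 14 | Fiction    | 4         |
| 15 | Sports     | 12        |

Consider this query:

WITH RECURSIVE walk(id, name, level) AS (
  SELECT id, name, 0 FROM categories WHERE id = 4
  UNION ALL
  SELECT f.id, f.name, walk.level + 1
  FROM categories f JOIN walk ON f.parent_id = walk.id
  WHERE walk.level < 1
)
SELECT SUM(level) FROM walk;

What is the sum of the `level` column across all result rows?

2

Base: id=4 (Science) at level 0.
Iteration 1: rows with parent_id in {4} -> Toys (id 8, level 1), Fiction (id 14, level 1).
Iteration 2: level < 1 fails for all current rows; recursion stops.
SUM(level) = 0 + 1 + 1 = 2.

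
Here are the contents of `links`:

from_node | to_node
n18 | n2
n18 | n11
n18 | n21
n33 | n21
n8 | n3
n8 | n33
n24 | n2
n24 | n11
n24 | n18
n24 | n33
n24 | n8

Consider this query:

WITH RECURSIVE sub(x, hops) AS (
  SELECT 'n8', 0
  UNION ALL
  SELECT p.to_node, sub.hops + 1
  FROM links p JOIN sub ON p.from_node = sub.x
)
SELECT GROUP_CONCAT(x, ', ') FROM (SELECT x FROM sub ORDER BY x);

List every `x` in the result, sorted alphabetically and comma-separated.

Base: (n8, hops=0).
Iteration 1: edges from {n8} -> (n3, hops=1), (n33, hops=1).
Iteration 2: edges from {n3,n33} -> (n21, hops=2).
Iteration 3: no outgoing edges from {n21}; recursion stops.

n21, n3, n33, n8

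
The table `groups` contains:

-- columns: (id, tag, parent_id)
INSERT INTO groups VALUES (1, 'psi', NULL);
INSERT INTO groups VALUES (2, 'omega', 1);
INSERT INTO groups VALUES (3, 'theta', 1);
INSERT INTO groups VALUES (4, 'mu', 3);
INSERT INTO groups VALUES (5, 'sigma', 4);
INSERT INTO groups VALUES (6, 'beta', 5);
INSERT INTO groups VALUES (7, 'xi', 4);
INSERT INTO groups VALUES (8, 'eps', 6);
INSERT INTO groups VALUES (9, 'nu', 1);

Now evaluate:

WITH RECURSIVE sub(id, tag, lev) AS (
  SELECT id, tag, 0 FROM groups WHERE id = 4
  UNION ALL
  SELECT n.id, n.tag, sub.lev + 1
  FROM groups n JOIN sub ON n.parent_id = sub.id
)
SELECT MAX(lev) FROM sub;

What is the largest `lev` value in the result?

Base: id=4 (mu) at lev 0.
Iteration 1: rows with parent_id in {4} -> sigma (id 5, lev 1), xi (id 7, lev 1).
Iteration 2: rows with parent_id in {5,7} -> beta (id 6, lev 2).
Iteration 3: rows with parent_id in {6} -> eps (id 8, lev 3).
Iteration 4: no rows with parent_id in {8}; recursion stops.
lev values: 0, 1, 1, 2, 3; the maximum is 3.

3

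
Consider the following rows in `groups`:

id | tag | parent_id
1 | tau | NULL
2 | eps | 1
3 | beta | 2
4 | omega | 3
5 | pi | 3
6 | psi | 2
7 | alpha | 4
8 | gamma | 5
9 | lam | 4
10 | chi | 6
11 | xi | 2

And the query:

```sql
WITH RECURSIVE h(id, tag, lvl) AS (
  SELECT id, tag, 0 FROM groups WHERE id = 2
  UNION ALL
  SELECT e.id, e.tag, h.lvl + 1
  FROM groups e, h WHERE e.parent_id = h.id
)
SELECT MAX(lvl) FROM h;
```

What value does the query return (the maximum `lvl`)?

Base: id=2 (eps) at lvl 0.
Iteration 1: rows with parent_id in {2} -> beta (id 3, lvl 1), psi (id 6, lvl 1), xi (id 11, lvl 1).
Iteration 2: rows with parent_id in {3,6,11} -> omega (id 4, lvl 2), pi (id 5, lvl 2), chi (id 10, lvl 2).
Iteration 3: rows with parent_id in {4,5,10} -> alpha (id 7, lvl 3), gamma (id 8, lvl 3), lam (id 9, lvl 3).
Iteration 4: no rows with parent_id in {7,8,9}; recursion stops.
lvl values: 0, 1, 1, 1, 2, 2, 2, 3, 3, 3; the maximum is 3.

3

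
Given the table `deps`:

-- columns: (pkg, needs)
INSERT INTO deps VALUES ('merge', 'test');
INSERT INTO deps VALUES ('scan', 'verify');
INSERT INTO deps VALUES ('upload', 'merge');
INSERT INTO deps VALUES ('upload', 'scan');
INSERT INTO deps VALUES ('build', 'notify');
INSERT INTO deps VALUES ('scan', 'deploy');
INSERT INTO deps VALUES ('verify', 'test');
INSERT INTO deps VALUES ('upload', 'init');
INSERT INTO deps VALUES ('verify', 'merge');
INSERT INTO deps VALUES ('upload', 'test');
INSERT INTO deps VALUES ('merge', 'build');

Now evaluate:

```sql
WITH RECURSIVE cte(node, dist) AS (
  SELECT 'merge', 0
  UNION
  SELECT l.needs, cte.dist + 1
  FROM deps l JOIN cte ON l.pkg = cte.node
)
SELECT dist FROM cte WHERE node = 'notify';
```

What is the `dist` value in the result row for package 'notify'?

Base: (merge, dist=0).
Iteration 1: edges from {merge} -> (build, dist=1), (test, dist=1).
Iteration 2: edges from {build,test} -> (notify, dist=2).
Iteration 3: no outgoing edges from {notify}; recursion stops.

2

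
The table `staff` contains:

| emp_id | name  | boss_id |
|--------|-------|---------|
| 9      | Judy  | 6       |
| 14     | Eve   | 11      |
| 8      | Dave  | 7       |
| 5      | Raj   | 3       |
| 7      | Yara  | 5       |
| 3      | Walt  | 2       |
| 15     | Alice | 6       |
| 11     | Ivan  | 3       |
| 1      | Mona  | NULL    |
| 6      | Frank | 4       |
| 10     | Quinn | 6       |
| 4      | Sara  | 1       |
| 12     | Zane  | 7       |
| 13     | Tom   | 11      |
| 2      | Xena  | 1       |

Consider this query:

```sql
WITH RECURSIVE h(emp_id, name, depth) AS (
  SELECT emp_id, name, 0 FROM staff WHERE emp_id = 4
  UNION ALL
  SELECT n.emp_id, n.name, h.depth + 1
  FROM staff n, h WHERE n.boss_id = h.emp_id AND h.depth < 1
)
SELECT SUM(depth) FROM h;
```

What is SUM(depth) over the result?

Base: emp_id=4 (Sara) at depth 0.
Iteration 1: rows with boss_id in {4} -> Frank (id 6, depth 1).
Iteration 2: depth < 1 fails for all current rows; recursion stops.
SUM(depth) = 0 + 1 = 1.

1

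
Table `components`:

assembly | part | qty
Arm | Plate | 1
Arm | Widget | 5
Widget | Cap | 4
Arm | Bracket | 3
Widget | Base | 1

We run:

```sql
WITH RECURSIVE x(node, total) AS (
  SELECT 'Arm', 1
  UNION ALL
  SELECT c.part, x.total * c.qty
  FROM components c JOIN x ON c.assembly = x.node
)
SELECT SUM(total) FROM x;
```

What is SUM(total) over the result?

Base: (Arm, total=1).
Iteration 1: components of {Arm} -> Bracket = 1*3 = 3, Plate = 1*1 = 1, Widget = 1*5 = 5.
Iteration 2: components of {Bracket,Plate,Widget} -> Base = 5*1 = 5, Cap = 5*4 = 20.
Iteration 3: no further components; recursion stops.
SUM(total) = 1 + 1 + 5 + 3 + 20 + 5 = 35.

35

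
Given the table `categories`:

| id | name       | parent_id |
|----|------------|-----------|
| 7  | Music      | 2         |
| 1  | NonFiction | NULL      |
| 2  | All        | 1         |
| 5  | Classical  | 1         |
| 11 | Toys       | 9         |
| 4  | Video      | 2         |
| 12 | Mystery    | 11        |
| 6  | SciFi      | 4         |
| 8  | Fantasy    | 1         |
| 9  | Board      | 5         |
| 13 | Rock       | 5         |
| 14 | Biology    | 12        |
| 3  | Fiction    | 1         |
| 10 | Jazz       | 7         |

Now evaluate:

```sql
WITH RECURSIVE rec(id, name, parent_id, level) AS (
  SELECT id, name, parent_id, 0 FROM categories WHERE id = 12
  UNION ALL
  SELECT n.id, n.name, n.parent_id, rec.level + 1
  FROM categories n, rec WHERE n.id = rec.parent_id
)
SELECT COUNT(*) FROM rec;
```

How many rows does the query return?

5

Base: id=12 (Mystery), parent_id=11, level 0.
Iteration 1: join on id=11 -> Toys (id 11, parent_id=9, level 1).
Iteration 2: join on id=9 -> Board (id 9, parent_id=5, level 2).
Iteration 3: join on id=5 -> Classical (id 5, parent_id=1, level 3).
Iteration 4: join on id=1 -> NonFiction (id 1, parent_id=NULL, level 4).
Iteration 5: parent_id is NULL; no match; recursion stops.
Total rows emitted: 5.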